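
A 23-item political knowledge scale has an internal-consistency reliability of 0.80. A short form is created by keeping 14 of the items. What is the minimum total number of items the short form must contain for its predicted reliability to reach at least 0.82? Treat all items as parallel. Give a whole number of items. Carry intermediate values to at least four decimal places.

First, r for the 14-item form: n = 14/23 = 0.6087, so r_14 = 0.6087·0.80/(1 + (0.6087 − 1)·0.80) = 0.7089
Length factor from the short form to reach 0.82: n' = 0.82(1 − 0.7089) / [0.7089(1 − 0.82)] ≈ 1.8707
Items = 1.8707 × 14 ≈ 26.19 → 27

27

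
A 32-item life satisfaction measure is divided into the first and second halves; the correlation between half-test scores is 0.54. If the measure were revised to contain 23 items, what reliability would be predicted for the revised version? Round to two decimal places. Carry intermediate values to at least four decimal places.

0.63

Full-test reliability from the split-half r: r_full = 2(0.54)/(1 + 0.54) = 0.7013
Length factor from 32 to 23 items: n = 23/32 = 0.7188
r_new = n·r_full / (1 + (n − 1)·r_full) = 0.5041 / 0.8028 ≈ 0.6279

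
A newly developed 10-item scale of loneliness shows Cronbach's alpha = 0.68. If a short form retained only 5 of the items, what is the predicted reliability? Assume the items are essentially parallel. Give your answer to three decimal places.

The new length is 5/10 = 0.5 times the old.
Apply the Spearman-Brown prophecy formula, r' = nr / [1 + (n − 1)r]:
r_new = 0.5·0.68 / [1 + (0.5 − 1)·0.68]
r_new = 0.3400 / 0.6600 ≈ 0.5152

0.515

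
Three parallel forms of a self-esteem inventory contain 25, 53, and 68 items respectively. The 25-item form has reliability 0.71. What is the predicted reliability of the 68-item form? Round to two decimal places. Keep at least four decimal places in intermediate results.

Only the ratio of lengths matters: n = 68/25 = 2.7200
r_{68} = n·r / (1 + (n − 1)·r) = 1.9312 / 2.2212 ≈ 0.8694

0.87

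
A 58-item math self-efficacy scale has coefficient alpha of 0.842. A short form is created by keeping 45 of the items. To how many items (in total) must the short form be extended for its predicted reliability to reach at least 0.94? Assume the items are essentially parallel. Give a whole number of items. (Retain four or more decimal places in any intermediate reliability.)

171

First, r for the 45-item form: n = 45/58 = 0.7759, so r_45 = 0.7759·0.842/(1 + (0.7759 − 1)·0.842) = 0.8053
Then solve for n' with r_old = 0.8053, r_target = 0.94: n' = 0.94(1 − 0.8053)/[0.8053(1 − 0.94)] = 3.7878
Items = 3.7878 × 45 ≈ 170.45 → 171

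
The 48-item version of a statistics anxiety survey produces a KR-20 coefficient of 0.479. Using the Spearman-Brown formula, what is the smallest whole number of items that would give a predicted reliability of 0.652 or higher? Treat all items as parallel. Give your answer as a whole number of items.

98

Rearranging the Spearman-Brown formula for n,
n = r_target (1 − r_old) / [ r_old (1 − r_target) ]
n = [0.652 × 0.521] / [0.479 × 0.348]
  = 0.339692 / 0.166692 = 2.0378
So the test needs 2.0378 × 48 ≈ 97.81 items; rounding up, 98.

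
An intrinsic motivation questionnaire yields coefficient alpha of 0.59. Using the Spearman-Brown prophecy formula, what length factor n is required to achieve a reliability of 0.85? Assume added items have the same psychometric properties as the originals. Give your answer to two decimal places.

3.94

Rearranging the Spearman-Brown formula for n,
n = r_target (1 − r_old) / [ r_old (1 − r_target) ]
n = [0.85 × 0.41] / [0.59 × 0.15]
n = 0.3485 / 0.0885 ≈ 3.9379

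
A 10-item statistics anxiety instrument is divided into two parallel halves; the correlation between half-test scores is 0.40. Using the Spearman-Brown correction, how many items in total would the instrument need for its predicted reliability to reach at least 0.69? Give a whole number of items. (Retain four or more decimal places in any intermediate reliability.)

Corrected full-test reliability: r_full = 2 × 0.40 / (1 + 0.40) ≈ 0.5714
Solve Spearman-Brown for n: n = 0.69(1 − 0.5714) / [0.5714(1 − 0.69)] = 1.6695
Items = 1.6695 × 10 ≈ 16.70 → 17

17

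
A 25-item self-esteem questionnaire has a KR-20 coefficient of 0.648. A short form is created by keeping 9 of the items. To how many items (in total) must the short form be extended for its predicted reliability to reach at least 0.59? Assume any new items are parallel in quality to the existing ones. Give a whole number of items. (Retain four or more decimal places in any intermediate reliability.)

20

Short-form reliability: n = 9/25 = 0.3600; r_9 = n·r/(1+(n−1)r) ≈ 0.3986
Then solve for n' with r_old = 0.3986, r_target = 0.59: n' = 0.59(1 − 0.3986)/[0.3986(1 − 0.59)] = 2.1712
Total items = 2.1712 × 9 = 19.54, rounded up to 20.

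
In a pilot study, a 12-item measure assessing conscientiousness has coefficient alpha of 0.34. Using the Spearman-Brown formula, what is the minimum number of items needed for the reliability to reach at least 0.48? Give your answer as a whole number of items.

Rearranging the Spearman-Brown formula for n,
n = r_target (1 − r_old) / [ r_old (1 − r_target) ]
n = 0.48 × (1 − 0.34) / [ 0.34 × (1 − 0.48) ]
n = 0.3168 / 0.1768 ≈ 1.7919
1.7919 × 12 = 21.50 → 22 items

22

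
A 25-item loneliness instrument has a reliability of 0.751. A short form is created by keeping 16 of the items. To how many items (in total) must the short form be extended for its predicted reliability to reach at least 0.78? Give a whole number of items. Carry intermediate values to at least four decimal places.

30

First, r for the 16-item form: n = 16/25 = 0.6400, so r_16 = 0.6400·0.751/(1 + (0.6400 − 1)·0.751) = 0.6587
Then solve for n' with r_old = 0.6587, r_target = 0.78: n' = 0.78(1 − 0.6587)/[0.6587(1 − 0.78)] = 1.8370
Total items = 1.8370 × 16 = 29.39, rounded up to 30.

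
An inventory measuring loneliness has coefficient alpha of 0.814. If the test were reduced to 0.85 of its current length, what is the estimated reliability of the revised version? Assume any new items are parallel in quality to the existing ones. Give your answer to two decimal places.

Apply the Spearman-Brown prophecy formula, r' = nr / [1 + (n − 1)r]:
r_new = (0.85 × 0.814) / (1 + (0.85 − 1) × 0.814)
     = 0.6919 / 0.8779 = 0.7881

0.79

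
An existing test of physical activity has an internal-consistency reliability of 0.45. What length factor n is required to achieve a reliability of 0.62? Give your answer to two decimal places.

1.99

Rearranging the Spearman-Brown formula for n,
n = r*(1 − r) / [ r (1 − r*) ]
n = 0.62 × (1 − 0.45) / [ 0.45 × (1 − 0.62) ]
n = 0.3410 / 0.1710 ≈ 1.9942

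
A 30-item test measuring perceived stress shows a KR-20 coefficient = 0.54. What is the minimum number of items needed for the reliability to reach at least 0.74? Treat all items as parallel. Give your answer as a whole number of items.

Invert Spearman-Brown to solve for n:
n = r*(1 − r) / [ r (1 − r*) ]
n = [0.74 × 0.46] / [0.54 × 0.26]
  = 0.3404 / 0.1404 = 2.4245
Items needed = n × 30 = 2.4245 × 30 ≈ 72.73 → round up to 73

73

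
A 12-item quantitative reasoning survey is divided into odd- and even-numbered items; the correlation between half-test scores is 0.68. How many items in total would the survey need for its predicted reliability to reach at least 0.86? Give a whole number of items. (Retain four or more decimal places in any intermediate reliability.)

18

r_full = 2(0.68)/(1 + 0.68) = 0.8095
n = r_tgt(1 − r_full) / [r_full(1 − r_tgt)] = 0.86 × 0.1905 / (0.8095 × 0.14) ≈ 1.4456
Items = 1.4456 × 12 ≈ 17.35 → 18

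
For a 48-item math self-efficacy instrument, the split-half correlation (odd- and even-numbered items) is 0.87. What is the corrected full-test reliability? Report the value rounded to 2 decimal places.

The full test is twice the length of either half (n = 2).
r_full = 2r_hh / (1 + r_hh) = 2 × 0.87 / (1 + 0.87)
r_full = 1.7400 / 1.8700 ≈ 0.9305

0.93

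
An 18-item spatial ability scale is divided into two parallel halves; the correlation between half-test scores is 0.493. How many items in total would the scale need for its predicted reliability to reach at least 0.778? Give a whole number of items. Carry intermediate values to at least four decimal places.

33

Corrected full-test reliability: r_full = 2 × 0.493 / (1 + 0.493) ≈ 0.6604
n = r_tgt(1 − r_full) / [r_full(1 − r_tgt)] = 0.778 × 0.3396 / (0.6604 × 0.222) ≈ 1.8021
Items = 1.8021 × 18 ≈ 32.44 → 33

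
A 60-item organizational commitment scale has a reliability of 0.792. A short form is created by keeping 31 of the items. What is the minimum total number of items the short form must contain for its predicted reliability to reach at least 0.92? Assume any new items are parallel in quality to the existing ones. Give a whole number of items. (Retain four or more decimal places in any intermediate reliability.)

182

First, r for the 31-item form: n = 31/60 = 0.5167, so r_31 = 0.5167·0.792/(1 + (0.5167 − 1)·0.792) = 0.6630
Then solve for n' with r_old = 0.6630, r_target = 0.92: n' = 0.92(1 − 0.6630)/[0.6630(1 − 0.92)] = 5.8454
Items = 5.8454 × 31 ≈ 181.21 → 182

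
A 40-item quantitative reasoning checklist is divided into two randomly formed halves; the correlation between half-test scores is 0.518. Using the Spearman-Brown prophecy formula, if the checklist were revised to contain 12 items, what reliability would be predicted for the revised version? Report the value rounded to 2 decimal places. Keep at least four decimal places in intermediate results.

0.39

Spearman-Brown correction (n = 2): r_full = 2·0.518/(1 + 0.518) = 0.6825
Then adjust to 12 items: n = 12/40 = 0.3000
r_new = n·r_full / (1 + (n − 1)·r_full) = 0.2047 / 0.5223 ≈ 0.3919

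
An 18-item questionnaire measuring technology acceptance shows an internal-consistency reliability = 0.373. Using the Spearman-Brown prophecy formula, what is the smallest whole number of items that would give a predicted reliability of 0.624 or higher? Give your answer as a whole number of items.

51

Invert Spearman-Brown to solve for n:
n = r_target (1 − r_old) / [ r_old (1 − r_target) ]
n = [0.624 × 0.627] / [0.373 × 0.376]
  = 0.391248 / 0.140248 = 2.7897
2.7897 × 18 = 50.21 → 51 items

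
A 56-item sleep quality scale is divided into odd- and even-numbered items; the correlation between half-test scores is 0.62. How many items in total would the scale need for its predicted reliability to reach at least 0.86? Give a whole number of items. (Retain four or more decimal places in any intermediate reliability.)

106

Corrected full-test reliability: r_full = 2 × 0.62 / (1 + 0.62) ≈ 0.7654
Solve Spearman-Brown for n: n = 0.86(1 − 0.7654) / [0.7654(1 − 0.86)] = 1.8828
Required items = 1.8828 × 56 = 105.44, so 106 items.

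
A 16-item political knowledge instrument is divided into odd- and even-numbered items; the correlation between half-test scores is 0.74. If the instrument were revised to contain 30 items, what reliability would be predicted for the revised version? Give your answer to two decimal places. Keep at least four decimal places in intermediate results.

0.91

Spearman-Brown correction (n = 2): r_full = 2·0.74/(1 + 0.74) = 0.8506
Then adjust to 30 items: n = 30/16 = 1.8750
r_new = n·r_full / (1 + (n − 1)·r_full) = 1.5949 / 1.7443 ≈ 0.9143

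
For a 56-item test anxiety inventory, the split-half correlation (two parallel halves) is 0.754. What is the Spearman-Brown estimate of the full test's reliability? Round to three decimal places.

0.860

Each half is half the length of the full test, so the full test is n = 2 times a half.
r_full = 2(0.754) / (1 + 0.754)
       = 1.5080 / 1.7540 = 0.8597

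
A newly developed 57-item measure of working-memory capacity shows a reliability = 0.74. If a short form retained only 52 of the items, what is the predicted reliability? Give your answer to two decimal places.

The new length is 52/57 = 0.9123 times the old.
r_new = (0.9123 × 0.74) / (1 + (0.9123 − 1) × 0.74)
     = 0.6751 / 0.9351 = 0.7220

0.72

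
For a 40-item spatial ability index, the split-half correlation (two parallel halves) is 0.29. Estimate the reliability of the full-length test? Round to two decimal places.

0.45

r_full = 2(0.29) / (1 + 0.29)
r_full = 0.5800 / 1.2900 ≈ 0.4496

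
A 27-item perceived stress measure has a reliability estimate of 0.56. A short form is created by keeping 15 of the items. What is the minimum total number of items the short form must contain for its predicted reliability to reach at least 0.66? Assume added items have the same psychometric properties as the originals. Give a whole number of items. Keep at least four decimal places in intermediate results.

Short-form reliability: n = 15/27 = 0.5556; r_15 = n·r/(1+(n−1)r) ≈ 0.4142
Then solve for n' with r_old = 0.4142, r_target = 0.66: n' = 0.66(1 − 0.4142)/[0.4142(1 − 0.66)] = 2.7454
Total items = 2.7454 × 15 = 41.18, rounded up to 42.

42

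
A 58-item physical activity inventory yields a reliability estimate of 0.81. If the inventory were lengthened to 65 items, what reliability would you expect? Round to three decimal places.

Length ratio n = 65/58 = 1.1207
By Spearman-Brown, r_new = n r / (1 + (n − 1) r).
r_new = (1.1207 × 0.81) / (1 + (1.1207 − 1) × 0.81)
r_new = 0.9078 / 1.0978 ≈ 0.8269

0.827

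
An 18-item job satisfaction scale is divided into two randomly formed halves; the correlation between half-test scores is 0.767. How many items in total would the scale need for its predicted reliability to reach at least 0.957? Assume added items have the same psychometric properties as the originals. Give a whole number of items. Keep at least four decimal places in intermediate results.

61

Corrected full-test reliability: r_full = 2 × 0.767 / (1 + 0.767) ≈ 0.8681
Solve Spearman-Brown for n: n = 0.957(1 − 0.8681) / [0.8681(1 − 0.957)] = 3.3816
Items = 3.3816 × 18 ≈ 60.87 → 61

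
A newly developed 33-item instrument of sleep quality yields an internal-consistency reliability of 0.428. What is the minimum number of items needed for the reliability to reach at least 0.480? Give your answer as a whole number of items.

41

Rearranging the Spearman-Brown formula for n,
n = r_target (1 − r_old) / [ r_old (1 − r_target) ]
n = 0.480(1 − 0.428) / [0.428(1 − 0.480)]
  = 0.274560 / 0.222560 = 1.2336
1.2336 × 33 = 40.71 → 41 items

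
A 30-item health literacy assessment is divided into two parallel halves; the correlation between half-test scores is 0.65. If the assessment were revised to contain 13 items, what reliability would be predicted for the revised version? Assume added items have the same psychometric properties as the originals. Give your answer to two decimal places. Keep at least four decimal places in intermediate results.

First correct the split-half correlation to full-test reliability: r_full = 2 × 0.65 / (1 + 0.65) ≈ 0.7879
Then adjust to 13 items: n = 13/30 = 0.4333
r_new = n·r_full / (1 + (n − 1)·r_full) = 0.3414 / 0.5535 ≈ 0.6168

0.62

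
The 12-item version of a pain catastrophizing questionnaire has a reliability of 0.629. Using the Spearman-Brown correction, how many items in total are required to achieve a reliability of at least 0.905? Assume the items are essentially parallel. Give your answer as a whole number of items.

Invert Spearman-Brown to solve for n:
n = r_target (1 − r_old) / [ r_old (1 − r_target) ]
n = 0.905 × (1 − 0.629) / [ 0.629 × (1 − 0.905) ]
  = 0.335755 / 0.059755 = 5.6189
So the test needs 5.6189 × 12 ≈ 67.43 items; rounding up, 68.

68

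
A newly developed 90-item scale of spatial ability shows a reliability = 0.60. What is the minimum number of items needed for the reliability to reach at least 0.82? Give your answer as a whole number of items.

n = 0.82(1 − 0.60) / [0.60(1 − 0.82)]
n = 0.3280 / 0.1080 ≈ 3.0370
So the test needs 3.0370 × 90 ≈ 273.33 items; rounding up, 274.

274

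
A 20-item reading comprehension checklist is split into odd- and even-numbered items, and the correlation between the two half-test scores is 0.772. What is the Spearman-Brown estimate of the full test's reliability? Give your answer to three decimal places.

r_full = 2(0.772) / (1 + 0.772)
r_full = 1.5440 / 1.7720 ≈ 0.8713

0.871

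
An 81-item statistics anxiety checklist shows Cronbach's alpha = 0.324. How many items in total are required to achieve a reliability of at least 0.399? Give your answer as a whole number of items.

113

Invert Spearman-Brown to solve for n:
n = r_target (1 − r_old) / [ r_old (1 − r_target) ]
n = 0.399 × (1 − 0.324) / [ 0.324 × (1 − 0.399) ]
n = 0.269724 / 0.194724 ≈ 1.3852
1.3852 × 81 = 112.20 → 113 items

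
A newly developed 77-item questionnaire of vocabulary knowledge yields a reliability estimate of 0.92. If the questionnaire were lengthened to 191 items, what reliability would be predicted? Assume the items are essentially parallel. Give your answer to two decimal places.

n = 191/77 = 2.4805
By Spearman-Brown, r_new = n r / (1 + (n − 1) r).
r_new = 2.4805·0.92 / [1 + (2.4805 − 1)·0.92]
r_new = 2.2821 / 2.3621 ≈ 0.9661

0.97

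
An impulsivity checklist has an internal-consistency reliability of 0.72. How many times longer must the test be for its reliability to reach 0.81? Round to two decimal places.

1.66

n = [0.81 × 0.28] / [0.72 × 0.19]
n = 0.2268 / 0.1368 ≈ 1.6579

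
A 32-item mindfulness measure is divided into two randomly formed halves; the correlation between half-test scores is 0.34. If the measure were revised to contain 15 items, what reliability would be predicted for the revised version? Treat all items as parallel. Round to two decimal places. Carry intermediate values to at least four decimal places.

First correct the split-half correlation to full-test reliability: r_full = 2 × 0.34 / (1 + 0.34) ≈ 0.5075
Length factor from 32 to 15 items: n = 15/32 = 0.4688
r_new = n·r_full / (1 + (n − 1)·r_full) = 0.2379 / 0.7304 ≈ 0.3257

0.33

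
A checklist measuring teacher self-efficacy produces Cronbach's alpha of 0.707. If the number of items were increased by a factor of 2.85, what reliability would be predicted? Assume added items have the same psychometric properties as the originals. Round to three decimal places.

By Spearman-Brown, r_new = n r / (1 + (n − 1) r).
r_new = 2.85·0.707 / [1 + (2.85 − 1)·0.707]
     = 2.0149 / 2.3079 = 0.8730

0.873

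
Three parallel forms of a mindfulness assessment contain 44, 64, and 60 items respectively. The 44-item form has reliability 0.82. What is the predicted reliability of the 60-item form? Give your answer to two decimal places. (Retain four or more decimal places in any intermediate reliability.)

0.86

Only the ratio of lengths matters: n = 60/44 = 1.3636
r_{60} = n·r / (1 + (n − 1)·r) = 1.1182 / 1.2982 ≈ 0.8613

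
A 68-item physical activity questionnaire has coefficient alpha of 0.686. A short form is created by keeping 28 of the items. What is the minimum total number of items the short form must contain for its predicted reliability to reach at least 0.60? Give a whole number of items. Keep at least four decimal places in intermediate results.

Short-form reliability: n = 28/68 = 0.4118; r_28 = n·r/(1+(n−1)r) ≈ 0.4736
Then solve for n' with r_old = 0.4736, r_target = 0.60: n' = 0.60(1 − 0.4736)/[0.4736(1 − 0.60)] = 1.6672
Items = 1.6672 × 28 ≈ 46.68 → 47

47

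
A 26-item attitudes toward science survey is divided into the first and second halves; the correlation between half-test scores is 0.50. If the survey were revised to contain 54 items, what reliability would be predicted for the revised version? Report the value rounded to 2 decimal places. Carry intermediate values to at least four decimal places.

0.81

Spearman-Brown correction (n = 2): r_full = 2·0.50/(1 + 0.50) = 0.6667
Length factor from 26 to 54 items: n = 54/26 = 2.0769
r_new = n·r_full / (1 + (n − 1)·r_full) = 1.3847 / 1.7180 ≈ 0.8060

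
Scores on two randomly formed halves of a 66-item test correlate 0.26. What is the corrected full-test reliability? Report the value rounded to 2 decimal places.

The full test is twice the length of either half (n = 2).
r_full = 2(0.26) / (1 + 0.26)
r_full = 0.5200 / 1.2600 ≈ 0.4127

0.41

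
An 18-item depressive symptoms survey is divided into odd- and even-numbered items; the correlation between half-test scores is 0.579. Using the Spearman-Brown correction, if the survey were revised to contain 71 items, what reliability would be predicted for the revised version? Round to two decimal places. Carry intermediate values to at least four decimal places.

0.92

Spearman-Brown correction (n = 2): r_full = 2·0.579/(1 + 0.579) = 0.7334
Then adjust to 71 items: n = 71/18 = 3.9444
r_new = n·r_full / (1 + (n − 1)·r_full) = 2.8928 / 3.1594 ≈ 0.9156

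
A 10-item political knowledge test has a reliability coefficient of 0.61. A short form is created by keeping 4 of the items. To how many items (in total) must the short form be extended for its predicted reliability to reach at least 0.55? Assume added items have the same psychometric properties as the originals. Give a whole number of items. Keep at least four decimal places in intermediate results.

Short-form reliability: n = 4/10 = 0.4000; r_4 = n·r/(1+(n−1)r) ≈ 0.3849
Then solve for n' with r_old = 0.3849, r_target = 0.55: n' = 0.55(1 − 0.3849)/[0.3849(1 − 0.55)] = 1.9532
Items = 1.9532 × 4 ≈ 7.81 → 8

8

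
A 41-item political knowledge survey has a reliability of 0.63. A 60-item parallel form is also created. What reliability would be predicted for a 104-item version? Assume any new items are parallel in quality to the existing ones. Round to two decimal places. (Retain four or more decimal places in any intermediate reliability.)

The 60-item form is not needed; work directly from the 41-item form with n = 104/41 = 2.5366.
r_{104} = n·r / (1 + (n − 1)·r) = 1.5981 / 1.9681 ≈ 0.8120

0.81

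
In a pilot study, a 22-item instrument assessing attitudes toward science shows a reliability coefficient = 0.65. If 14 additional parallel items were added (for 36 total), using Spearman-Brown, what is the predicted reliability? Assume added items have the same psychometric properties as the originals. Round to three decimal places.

n = 36/22 = 1.6364
By Spearman-Brown, r_new = n r / (1 + (n − 1) r).
r_new = 1.6364·0.65 / [1 + (1.6364 − 1)·0.65]
     = 1.0637 / 1.4137 = 0.7524

0.752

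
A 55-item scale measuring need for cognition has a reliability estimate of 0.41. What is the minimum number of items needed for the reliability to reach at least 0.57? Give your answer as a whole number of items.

Rearranging the Spearman-Brown formula for n,
n = r*(1 − r) / [ r (1 − r*) ]
n = 0.57 × (1 − 0.41) / [ 0.41 × (1 − 0.57) ]
n = 0.3363 / 0.1763 ≈ 1.9075
1.9075 × 55 = 104.91 → 105 items

105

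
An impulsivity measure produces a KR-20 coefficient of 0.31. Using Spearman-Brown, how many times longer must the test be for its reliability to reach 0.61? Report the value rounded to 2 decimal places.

3.48

n = 0.61(1 − 0.31) / [0.31(1 − 0.61)]
  = 0.4209 / 0.1209 = 3.4814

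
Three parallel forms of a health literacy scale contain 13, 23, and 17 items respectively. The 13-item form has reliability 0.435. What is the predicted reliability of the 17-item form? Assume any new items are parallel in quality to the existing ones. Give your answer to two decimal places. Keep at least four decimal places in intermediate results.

0.50

Only the ratio of lengths matters: n = 17/13 = 1.3077
r_{17} = n·r / (1 + (n − 1)·r) = 0.5688 / 1.1338 ≈ 0.5017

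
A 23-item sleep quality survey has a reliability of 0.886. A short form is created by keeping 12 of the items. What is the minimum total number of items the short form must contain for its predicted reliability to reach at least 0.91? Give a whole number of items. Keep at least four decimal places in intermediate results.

First, r for the 12-item form: n = 12/23 = 0.5217, so r_12 = 0.5217·0.886/(1 + (0.5217 − 1)·0.886) = 0.8022
Then solve for n' with r_old = 0.8022, r_target = 0.91: n' = 0.91(1 − 0.8022)/[0.8022(1 − 0.91)] = 2.4931
Items = 2.4931 × 12 ≈ 29.92 → 30

30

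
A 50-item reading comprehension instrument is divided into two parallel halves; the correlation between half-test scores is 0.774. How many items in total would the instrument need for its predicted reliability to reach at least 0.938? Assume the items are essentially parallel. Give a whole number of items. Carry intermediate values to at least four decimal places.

Corrected full-test reliability: r_full = 2 × 0.774 / (1 + 0.774) ≈ 0.8726
Solve Spearman-Brown for n: n = 0.938(1 − 0.8726) / [0.8726(1 − 0.938)] = 2.2088
Required items = 2.2088 × 50 = 110.44, so 111 items.

111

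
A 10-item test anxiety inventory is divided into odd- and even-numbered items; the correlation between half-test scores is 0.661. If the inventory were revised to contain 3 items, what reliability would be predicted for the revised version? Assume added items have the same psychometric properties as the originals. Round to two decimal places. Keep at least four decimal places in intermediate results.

Spearman-Brown correction (n = 2): r_full = 2·0.661/(1 + 0.661) = 0.7959
Then adjust to 3 items: n = 3/10 = 0.3000
r_new = n·r_full / (1 + (n − 1)·r_full) = 0.2388 / 0.4429 ≈ 0.5392

0.54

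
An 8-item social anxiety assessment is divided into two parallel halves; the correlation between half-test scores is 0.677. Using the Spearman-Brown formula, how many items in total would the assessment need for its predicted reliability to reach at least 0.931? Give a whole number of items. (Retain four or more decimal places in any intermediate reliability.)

26

r_full = 2(0.677)/(1 + 0.677) = 0.8074
Solve Spearman-Brown for n: n = 0.931(1 − 0.8074) / [0.8074(1 − 0.931)] = 3.2186
Items = 3.2186 × 8 ≈ 25.75 → 26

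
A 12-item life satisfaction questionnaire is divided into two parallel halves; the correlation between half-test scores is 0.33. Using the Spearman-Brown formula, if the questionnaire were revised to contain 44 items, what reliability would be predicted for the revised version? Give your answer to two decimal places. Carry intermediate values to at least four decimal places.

Full-test reliability from the split-half r: r_full = 2(0.33)/(1 + 0.33) = 0.4962
Then adjust to 44 items: n = 44/12 = 3.6667
r_new = n·r_full / (1 + (n − 1)·r_full) = 1.8194 / 2.3232 ≈ 0.7831

0.78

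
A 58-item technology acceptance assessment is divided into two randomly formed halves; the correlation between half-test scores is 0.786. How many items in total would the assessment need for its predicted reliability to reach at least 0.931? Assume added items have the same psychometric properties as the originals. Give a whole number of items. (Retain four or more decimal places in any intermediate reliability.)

r_full = 2(0.786)/(1 + 0.786) = 0.8802
n = r_tgt(1 − r_full) / [r_full(1 − r_tgt)] = 0.931 × 0.1198 / (0.8802 × 0.069) ≈ 1.8364
Required items = 1.8364 × 58 = 106.51, so 107 items.

107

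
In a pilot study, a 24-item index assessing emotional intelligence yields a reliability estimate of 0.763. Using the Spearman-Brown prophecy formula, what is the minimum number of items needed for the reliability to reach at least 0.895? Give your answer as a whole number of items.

Rearranging the Spearman-Brown formula for n,
n = r_target (1 − r_old) / [ r_old (1 − r_target) ]
n = 0.895(1 − 0.763) / [0.763(1 − 0.895)]
  = 0.212115 / 0.080115 = 2.6476
So the test needs 2.6476 × 24 ≈ 63.54 items; rounding up, 64.

64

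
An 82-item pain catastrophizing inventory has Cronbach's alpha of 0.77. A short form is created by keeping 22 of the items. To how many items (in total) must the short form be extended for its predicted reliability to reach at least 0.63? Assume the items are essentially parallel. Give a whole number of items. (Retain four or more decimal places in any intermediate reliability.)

42

Short-form reliability: n = 22/82 = 0.2683; r_22 = n·r/(1+(n−1)r) ≈ 0.4732
Then solve for n' with r_old = 0.4732, r_target = 0.63: n' = 0.63(1 − 0.4732)/[0.4732(1 − 0.63)] = 1.8956
Total items = 1.8956 × 22 = 41.70, rounded up to 42.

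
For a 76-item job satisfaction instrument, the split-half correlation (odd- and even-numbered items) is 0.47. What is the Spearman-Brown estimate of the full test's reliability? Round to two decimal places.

r_full = 2(0.47) / (1 + 0.47)
r_full = 0.9400 / 1.4700 ≈ 0.6395

0.64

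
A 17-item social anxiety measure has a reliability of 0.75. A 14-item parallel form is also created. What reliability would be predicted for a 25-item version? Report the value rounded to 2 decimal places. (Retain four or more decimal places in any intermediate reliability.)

0.82

The 14-item form is not needed; work directly from the 17-item form with n = 25/17 = 1.4706.
r_{25} = n·r / (1 + (n − 1)·r) = 1.1029 / 1.3529 ≈ 0.8152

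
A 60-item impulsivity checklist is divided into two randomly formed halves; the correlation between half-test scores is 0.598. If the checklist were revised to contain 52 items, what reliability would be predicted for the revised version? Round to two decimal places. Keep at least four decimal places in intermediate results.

0.72

Spearman-Brown correction (n = 2): r_full = 2·0.598/(1 + 0.598) = 0.7484
Length factor from 60 to 52 items: n = 52/60 = 0.8667
r_new = n·r_full / (1 + (n − 1)·r_full) = 0.6486 / 0.9002 ≈ 0.7205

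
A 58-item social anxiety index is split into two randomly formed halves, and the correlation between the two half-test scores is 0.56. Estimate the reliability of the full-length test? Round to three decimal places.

Each half is half the length of the full test, so the full test is n = 2 times a half.
r_full = 2(0.56) / (1 + 0.56)
r_full = 1.1200 / 1.5600 ≈ 0.7179

0.718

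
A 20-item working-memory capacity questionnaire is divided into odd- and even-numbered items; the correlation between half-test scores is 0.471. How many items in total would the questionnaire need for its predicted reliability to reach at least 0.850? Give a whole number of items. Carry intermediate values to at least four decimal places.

Corrected full-test reliability: r_full = 2 × 0.471 / (1 + 0.471) ≈ 0.6404
n = r_tgt(1 − r_full) / [r_full(1 − r_tgt)] = 0.850 × 0.3596 / (0.6404 × 0.150) ≈ 3.1820
Items = 3.1820 × 20 ≈ 63.64 → 64

64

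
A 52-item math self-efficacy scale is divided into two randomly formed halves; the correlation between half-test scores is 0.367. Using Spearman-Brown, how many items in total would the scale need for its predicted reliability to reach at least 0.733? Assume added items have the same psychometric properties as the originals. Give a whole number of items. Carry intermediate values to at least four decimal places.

124

Corrected full-test reliability: r_full = 2 × 0.367 / (1 + 0.367) ≈ 0.5369
n = r_tgt(1 − r_full) / [r_full(1 − r_tgt)] = 0.733 × 0.4631 / (0.5369 × 0.267) ≈ 2.3680
Required items = 2.3680 × 52 = 123.14, so 124 items.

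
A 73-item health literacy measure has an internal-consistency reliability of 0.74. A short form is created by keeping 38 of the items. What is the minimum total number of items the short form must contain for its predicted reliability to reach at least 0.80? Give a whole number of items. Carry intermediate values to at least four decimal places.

First, r for the 38-item form: n = 38/73 = 0.5205, so r_38 = 0.5205·0.74/(1 + (0.5205 − 1)·0.74) = 0.5970
Then solve for n' with r_old = 0.5970, r_target = 0.80: n' = 0.80(1 − 0.5970)/[0.5970(1 − 0.80)] = 2.7002
Total items = 2.7002 × 38 = 102.61, rounded up to 103.

103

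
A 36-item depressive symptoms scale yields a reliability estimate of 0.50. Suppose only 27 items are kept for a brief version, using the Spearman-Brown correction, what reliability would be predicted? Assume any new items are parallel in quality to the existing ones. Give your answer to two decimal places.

0.43

n = 27/36 = 0.75
By Spearman-Brown, r_new = n r / (1 + (n − 1) r).
r_new = (0.75 × 0.50) / (1 + (0.75 − 1) × 0.50)
r_new = 0.3750 / 0.8750 ≈ 0.4286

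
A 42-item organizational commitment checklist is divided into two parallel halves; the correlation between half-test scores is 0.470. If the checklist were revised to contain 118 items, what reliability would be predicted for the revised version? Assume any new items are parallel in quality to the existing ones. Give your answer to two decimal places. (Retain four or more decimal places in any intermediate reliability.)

First correct the split-half correlation to full-test reliability: r_full = 2 × 0.470 / (1 + 0.470) ≈ 0.6395
Then adjust to 118 items: n = 118/42 = 2.8095
r_new = n·r_full / (1 + (n − 1)·r_full) = 1.7967 / 2.1572 ≈ 0.8329

0.83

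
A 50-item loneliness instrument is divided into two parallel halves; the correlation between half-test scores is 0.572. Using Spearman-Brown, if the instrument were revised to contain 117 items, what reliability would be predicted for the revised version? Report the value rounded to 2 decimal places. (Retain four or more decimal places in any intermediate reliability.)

0.86

First correct the split-half correlation to full-test reliability: r_full = 2 × 0.572 / (1 + 0.572) ≈ 0.7277
Length factor from 50 to 117 items: n = 117/50 = 2.3400
r_new = n·r_full / (1 + (n − 1)·r_full) = 1.7028 / 1.9751 ≈ 0.8621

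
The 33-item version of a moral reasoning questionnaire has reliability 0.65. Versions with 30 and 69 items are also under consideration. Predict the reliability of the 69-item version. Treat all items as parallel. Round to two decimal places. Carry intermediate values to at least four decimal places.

Only the ratio of lengths matters: n = 69/33 = 2.0909
r_{69} = n·r / (1 + (n − 1)·r) = 1.3591 / 1.7091 ≈ 0.7952

0.80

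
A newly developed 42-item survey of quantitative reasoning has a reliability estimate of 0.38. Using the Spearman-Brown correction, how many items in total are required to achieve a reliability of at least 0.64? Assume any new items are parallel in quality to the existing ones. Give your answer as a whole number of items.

Spearman-Brown solved for the length factor n:
n = r*(1 − r) / [ r (1 − r*) ]
n = [0.64 × 0.62] / [0.38 × 0.36]
  = 0.3968 / 0.1368 = 2.9006
Items needed = n × 42 = 2.9006 × 42 ≈ 121.83 → round up to 122

122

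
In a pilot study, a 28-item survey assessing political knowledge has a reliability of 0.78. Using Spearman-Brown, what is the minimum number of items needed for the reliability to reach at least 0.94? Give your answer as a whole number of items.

124

n = 0.94 × (1 − 0.78) / [ 0.78 × (1 − 0.94) ]
  = 0.2068 / 0.0468 = 4.4188
Items needed = n × 28 = 4.4188 × 28 ≈ 123.73 → round up to 124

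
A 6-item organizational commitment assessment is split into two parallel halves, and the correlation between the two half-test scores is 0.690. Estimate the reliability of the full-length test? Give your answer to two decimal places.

Each half is half the length of the full test, so the full test is n = 2 times a half.
r_full = 2(0.690) / (1 + 0.690)
       = 1.3800 / 1.6900 = 0.8166

0.82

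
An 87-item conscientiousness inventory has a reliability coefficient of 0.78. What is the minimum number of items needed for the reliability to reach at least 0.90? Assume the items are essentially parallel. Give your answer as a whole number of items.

221

Rearranging the Spearman-Brown formula for n,
n = r_target (1 − r_old) / [ r_old (1 − r_target) ]
n = [0.90 × 0.22] / [0.78 × 0.10]
n = 0.1980 / 0.0780 ≈ 2.5385
So the test needs 2.5385 × 87 ≈ 220.85 items; rounding up, 221.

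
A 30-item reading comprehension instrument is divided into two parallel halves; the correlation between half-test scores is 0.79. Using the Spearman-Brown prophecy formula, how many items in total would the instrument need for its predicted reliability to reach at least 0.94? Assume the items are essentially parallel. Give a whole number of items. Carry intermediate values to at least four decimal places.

63

r_full = 2(0.79)/(1 + 0.79) = 0.8827
Solve Spearman-Brown for n: n = 0.94(1 − 0.8827) / [0.8827(1 − 0.94)] = 2.0819
Items = 2.0819 × 30 ≈ 62.46 → 63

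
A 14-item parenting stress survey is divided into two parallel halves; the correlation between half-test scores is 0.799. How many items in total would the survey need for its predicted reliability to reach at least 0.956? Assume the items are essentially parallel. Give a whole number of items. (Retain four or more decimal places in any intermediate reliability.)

Corrected full-test reliability: r_full = 2 × 0.799 / (1 + 0.799) ≈ 0.8883
n = r_tgt(1 − r_full) / [r_full(1 − r_tgt)] = 0.956 × 0.1117 / (0.8883 × 0.044) ≈ 2.7321
Items = 2.7321 × 14 ≈ 38.25 → 39

39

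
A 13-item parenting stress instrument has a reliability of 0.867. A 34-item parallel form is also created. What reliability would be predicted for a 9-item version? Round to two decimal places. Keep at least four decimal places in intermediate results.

Only the ratio of lengths matters: n = 9/13 = 0.6923
r_{9} = n·r / (1 + (n − 1)·r) = 0.6002 / 0.7332 ≈ 0.8186

0.82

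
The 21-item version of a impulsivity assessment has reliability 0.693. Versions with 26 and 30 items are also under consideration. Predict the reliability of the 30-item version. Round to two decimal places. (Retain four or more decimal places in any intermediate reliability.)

The 26-item form is not needed; work directly from the 21-item form with n = 30/21 = 1.4286.
r_{30} = n·r / (1 + (n − 1)·r) = 0.9900 / 1.2970 ≈ 0.7633

0.76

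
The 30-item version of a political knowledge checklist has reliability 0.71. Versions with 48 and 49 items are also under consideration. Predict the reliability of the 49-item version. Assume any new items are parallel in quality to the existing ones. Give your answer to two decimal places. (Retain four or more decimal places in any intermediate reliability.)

The 48-item form is not needed; work directly from the 30-item form with n = 49/30 = 1.6333.
r_{49} = n·r / (1 + (n − 1)·r) = 1.1596 / 1.4496 ≈ 0.7999

0.80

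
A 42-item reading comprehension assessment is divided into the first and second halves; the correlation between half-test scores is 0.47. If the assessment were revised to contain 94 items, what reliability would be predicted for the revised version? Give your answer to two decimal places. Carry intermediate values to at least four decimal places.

0.80

First correct the split-half correlation to full-test reliability: r_full = 2 × 0.47 / (1 + 0.47) ≈ 0.6395
Length factor from 42 to 94 items: n = 94/42 = 2.2381
r_new = n·r_full / (1 + (n − 1)·r_full) = 1.4313 / 1.7918 ≈ 0.7988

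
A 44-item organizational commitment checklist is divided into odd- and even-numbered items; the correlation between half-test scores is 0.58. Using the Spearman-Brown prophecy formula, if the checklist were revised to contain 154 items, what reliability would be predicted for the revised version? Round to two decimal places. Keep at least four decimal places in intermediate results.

0.91

Full-test reliability from the split-half r: r_full = 2(0.58)/(1 + 0.58) = 0.7342
Then adjust to 154 items: n = 154/44 = 3.5000
r_new = n·r_full / (1 + (n − 1)·r_full) = 2.5697 / 2.8355 ≈ 0.9063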